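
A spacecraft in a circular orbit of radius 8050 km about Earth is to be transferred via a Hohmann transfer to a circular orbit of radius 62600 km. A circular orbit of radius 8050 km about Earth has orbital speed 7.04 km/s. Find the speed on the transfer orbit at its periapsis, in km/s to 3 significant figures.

From the circular-orbit relation v² = μ/r at r = 8050 km: μ = v²r = (7.04)² × 8050 = 3.98971×10^5 km³/s².
Semi-major axis of the transfer orbit: a_t = (8050 + 62600)/2 = 35325 km.
At periapsis, r = 8050 km.
Applying v² = μ(2/r − 1/a_t): v = 9.372 km/s.

v = 9.37 km/s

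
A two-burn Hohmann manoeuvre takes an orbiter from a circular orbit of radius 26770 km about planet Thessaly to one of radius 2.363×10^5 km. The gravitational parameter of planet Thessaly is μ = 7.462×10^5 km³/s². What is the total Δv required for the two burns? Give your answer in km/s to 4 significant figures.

Semi-major axis of the transfer orbit: a_t = (26770 + 2.363×10^5)/2 = 1.31535×10^5 km.
Circular speed at r₁: v₁ = √(μ/r₁) = √(7.462×10^5/26770) = 5.2796 km/s.
Transfer-orbit speed at r₁ (vis-viva): v_p = √[μ(2/r₁ − 1/a_t)] = 7.0764 km/s.
First burn Δv₁ = |v_p − v₁| = 1.797 km/s.
Circular speed at r₂: v₂ = √(μ/r₂) = 1.77703 km/s.
Transfer-orbit speed at r₂: v_a = √[μ(2/r₂ − 1/a_t)] = 0.801677 km/s.
Second burn Δv₂ = |v₂ − v_a| = 0.9754 km/s.
Δv = Δv₁ + Δv₂ = 1.797 + 0.9754 = 2.772 km/s.

Δv = 2.772 km/s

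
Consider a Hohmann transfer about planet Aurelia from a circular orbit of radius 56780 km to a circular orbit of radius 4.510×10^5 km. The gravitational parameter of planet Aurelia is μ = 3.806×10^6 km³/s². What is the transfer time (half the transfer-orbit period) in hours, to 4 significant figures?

Transfer-ellipse semi-major axis a_t = (r₁ + r₂)/2 = (56780 + 4.510×10^5)/2 = 2.5389×10^5 km.
Half the transfer-orbit period gives t = π√(a_t³/μ) = 2.060×10^5 s.
Converting: 2.060×10^5 s ÷ 3600 s/hour = 57.22 hours.

t = 57.22 hours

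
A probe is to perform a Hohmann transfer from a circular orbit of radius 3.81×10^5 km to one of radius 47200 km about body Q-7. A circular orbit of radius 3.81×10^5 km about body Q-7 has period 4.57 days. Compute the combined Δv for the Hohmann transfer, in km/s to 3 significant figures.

From Kepler's third law T² = 4π²r³/μ at r = 3.81×10^5 km, T = 4.57 days = 4.57 × 86400 s = 3.94848×10^5 s: μ = 4π²r³/T² = 1.40047×10^7 km³/s².
The Hohmann ellipse has a_t = (r₁ + r₂)/2 = 2.141×10^5 km.
Circular speed at r₁: v₁ = √(μ/r₁) = √(1.40047×10^7/3.810×10^5) = 6.063 km/s.
On the transfer ellipse at r₁, vis-viva equation gives v_a = √[μ(2/r₁ − 1/a_t)] = 2.847 km/s.
First burn Δv₁ = |v_a − v₁| = 3.216 km/s.
Circular speed at r₂: v₂ = √(μ/r₂) = 17.225 km/s.
Transfer-orbit speed at r₂: v_p = √[μ(2/r₂ − 1/a_t)] = 22.978 km/s.
Second burn Δv₂ = |v₂ − v_p| = 5.753 km/s.
Total Δv = Δv₁ + Δv₂ = 8.969 km/s.

Δv = 8.97 km/s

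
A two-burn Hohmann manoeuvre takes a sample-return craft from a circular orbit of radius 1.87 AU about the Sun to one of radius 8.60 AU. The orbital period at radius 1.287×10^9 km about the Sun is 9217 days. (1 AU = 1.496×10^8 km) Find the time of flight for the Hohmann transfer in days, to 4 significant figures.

From Kepler's third law T² = 4π²r³/μ at r = 1.287×10^9 km, T = 9217 days = 9217 × 86400 s = 7.963488×10^8 s: μ = 4π²r³/T² = 1.32705×10^11 km³/s².
In km: r₁ = 1.87 × 1.496×10^8 = 2.79752×10^8 km; r₂ = 8.60 × 1.496×10^8 = 1.28656×10^9 km.
The Hohmann ellipse has a_t = (r₁ + r₂)/2 = 7.83156×10^8 km.
By Kepler's third law the transfer-orbit period is T = 2π√(a_t³/μ), so t = T/2 = 1.8901×10^8 s.
Converting: 1.8901×10^8 s ÷ 86400 s/day = 2188 days.

t = 2188 days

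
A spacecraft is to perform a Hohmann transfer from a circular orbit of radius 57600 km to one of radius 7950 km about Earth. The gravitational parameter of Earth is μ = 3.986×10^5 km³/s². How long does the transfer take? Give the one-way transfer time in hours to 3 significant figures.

Semi-major axis of the transfer orbit: a_t = (57600 + 7950)/2 = 32775 km.
Half the transfer-orbit period gives t = π√(a_t³/μ) = 29530 s.
Converting: 29530 s ÷ 3600 s/hour = 8.20 hours.

t = 8.20 hours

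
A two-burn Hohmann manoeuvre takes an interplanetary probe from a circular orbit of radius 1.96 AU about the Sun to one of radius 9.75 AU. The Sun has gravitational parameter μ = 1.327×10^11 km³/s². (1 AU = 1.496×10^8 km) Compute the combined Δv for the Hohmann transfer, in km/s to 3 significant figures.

Δv = 10.2 km/s

In km: r₁ = 1.96 × 1.496×10^8 = 2.93216×10^8 km; r₂ = 9.75 × 1.496×10^8 = 1.4586×10^9 km.
The Hohmann ellipse has a_t = (r₁ + r₂)/2 = 8.75908×10^8 km.
At r₁ the circular-orbit speed is v₁ = √(μ/r₁) = 21.2736 km/s.
Transfer-orbit speed at r₁ (vis-viva equation): v_p = √[μ(2/r₁ − 1/a_t)] = 27.4524 km/s.
First burn Δv₁ = |v_p − v₁| = 6.179 km/s.
At r₂, v₂ = √(μ/r₂) = 9.5382 km/s.
Transfer-orbit speed at r₂: v_a = √[μ(2/r₂ − 1/a_t)] = 5.5186 km/s.
Second burn Δv₂ = |v₂ − v_a| = 4.020 km/s.
Total Δv = Δv₁ + Δv₂ = 10.20 km/s.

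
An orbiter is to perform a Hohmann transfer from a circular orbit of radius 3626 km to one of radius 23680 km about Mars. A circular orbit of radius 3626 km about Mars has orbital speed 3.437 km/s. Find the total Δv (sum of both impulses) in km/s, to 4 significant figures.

Δv = 1.741 km/s

From the circular-orbit relation v² = μ/r at r = 3626 km: μ = v²r = (3.437)² × 3626 = 42833.8 km³/s².
Semi-major axis of the transfer orbit: a_t = (3626 + 23680)/2 = 13653 km.
Circular speed at r₁: v₁ = √(μ/r₁) = √(42833.8/3626) = 3.437 km/s.
Transfer-orbit speed at r₁ (v² = μ(2/r − 1/a)): v_p = √[μ(2/r₁ − 1/a_t)] = 4.526 km/s.
First burn Δv₁ = |v_p − v₁| = 1.089 km/s.
At r₂, v₂ = √(μ/r₂) = 1.3449 km/s.
Transfer-orbit speed at r₂: v_a = √[μ(2/r₂ − 1/a_t)] = 0.69311 km/s.
Second burn Δv₂ = |v₂ − v_a| = 0.6518 km/s.
Δv = Δv₁ + Δv₂ = 1.089 + 0.6518 = 1.741 km/s.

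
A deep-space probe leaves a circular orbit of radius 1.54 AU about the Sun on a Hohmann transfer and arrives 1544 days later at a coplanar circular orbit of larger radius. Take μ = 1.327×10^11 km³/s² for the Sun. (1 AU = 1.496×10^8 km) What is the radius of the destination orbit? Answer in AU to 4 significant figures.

r₂ = 6.760 AU

In km: r₁ = 1.54 × 1.496×10^8 = 2.30384×10^8 km.
Transfer time t = 1544 days = 1.334016×10^8 s, and t = π√(a_t³/μ).
So a_t = (μ t²/π²)^(1/3) = (1.327×10^11 × (1.334016×10^8)² / π²)^(1/3) = 6.2082×10^8 km.
Since a_t = (r₁ + r₂)/2, r₂ = 2a_t − r₁ = 2×6.2082×10^8 − 2.30384×10^8 = 1.011256×10^9 km.
In AU: r₂ = 1.011256×10^9 / 1.496×10^8 = 6.760 AU.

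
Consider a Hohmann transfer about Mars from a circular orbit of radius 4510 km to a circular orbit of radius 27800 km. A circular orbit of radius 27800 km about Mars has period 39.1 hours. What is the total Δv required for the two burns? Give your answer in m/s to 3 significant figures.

Δv = 1550 m/s

From Kepler's third law T² = 4π²r³/μ at r = 27800 km, T = 39.1 hours = 39.1 × 3600 s = 1.4076×10^5 s: μ = 4π²r³/T² = 42809.1 km³/s².
The Hohmann ellipse has a_t = (r₁ + r₂)/2 = 16155 km.
Circular speed at r₁: v₁ = √(μ/r₁) = √(42809.1/4510) = 3.08091 km/s.
Transfer-orbit speed at r₁ (vis-viva): v_p = √[μ(2/r₁ − 1/a_t)] = 4.04155 km/s.
First burn Δv₁ = |v_p − v₁| = 0.9606 km/s.
Circular speed at r₂: v₂ = √(μ/r₂) = 1.241 km/s.
Transfer-orbit speed at r₂: v_a = √[μ(2/r₂ − 1/a_t)] = 0.6557 km/s.
Second burn Δv₂ = |v₂ − v_a| = 0.5853 km/s.
Total Δv = Δv₁ + Δv₂ = 1.546 km/s.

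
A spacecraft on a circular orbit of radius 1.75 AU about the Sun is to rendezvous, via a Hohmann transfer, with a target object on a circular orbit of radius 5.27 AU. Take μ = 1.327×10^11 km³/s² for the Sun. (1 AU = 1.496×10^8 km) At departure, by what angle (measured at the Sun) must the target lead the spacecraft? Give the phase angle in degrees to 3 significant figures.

In km: r₁ = 1.75 × 1.496×10^8 = 2.618×10^8 km; r₂ = 5.27 × 1.496×10^8 = 7.88392×10^8 km.
The Hohmann ellipse has a_t = (r₁ + r₂)/2 = 5.25096×10^8 km.
The half-period of the transfer ellipse is t = π√(a_t³/μ) = 1.0377×10^8 s.
Target angular speed ω₂ = √(μ/r₂³) = 1.6456×10^-8 rad/s.
Angle swept by the target during transfer: ω₂·t = 1.7076 rad = 97.84°.
The spacecraft traverses 180° on the transfer ellipse, so the target must lead by 180° − 97.84° = 82.2°.

φ = 82.2°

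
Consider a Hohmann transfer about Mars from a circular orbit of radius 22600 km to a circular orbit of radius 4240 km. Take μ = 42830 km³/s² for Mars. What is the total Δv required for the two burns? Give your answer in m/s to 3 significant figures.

The Hohmann ellipse has a_t = (r₁ + r₂)/2 = 13420 km.
At r₁ the circular-orbit speed is v₁ = √(μ/r₁) = 1.3766 km/s.
On the transfer ellipse at r₁, v² = μ(2/r − 1/a) gives v_a = √[μ(2/r₁ − 1/a_t)] = 0.77380 km/s.
First burn Δv₁ = |v_a − v₁| = 0.6028 km/s.
At r₂, v₂ = √(μ/r₂) = 3.1783 km/s.
Transfer-orbit speed at r₂: v_p = √[μ(2/r₂ − 1/a_t)] = 4.1245 km/s.
Second burn Δv₂ = |v₂ − v_p| = 0.9462 km/s.
Δv = Δv₁ + Δv₂ = 0.6028 + 0.9462 = 1.549 km/s.

Δv = 1550 m/s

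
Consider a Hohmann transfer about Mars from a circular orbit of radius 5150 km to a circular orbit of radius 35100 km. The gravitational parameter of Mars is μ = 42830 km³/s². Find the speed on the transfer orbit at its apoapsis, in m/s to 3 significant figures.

v = 559 m/s

Transfer-ellipse semi-major axis a_t = (r₁ + r₂)/2 = (5150 + 35100)/2 = 20125 km.
The apoapsis of the transfer ellipse is at r = 35100 km.
Applying v² = μ(2/r − 1/a_t): v = 0.5588 km/s.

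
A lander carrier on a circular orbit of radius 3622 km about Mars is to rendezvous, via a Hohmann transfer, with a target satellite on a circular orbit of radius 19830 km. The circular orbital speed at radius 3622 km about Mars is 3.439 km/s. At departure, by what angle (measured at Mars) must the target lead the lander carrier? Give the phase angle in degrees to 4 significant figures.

φ = 98.15°

From the circular-orbit relation v² = μ/r at r = 3622 km: μ = v²r = (3.439)² × 3622 = 42836.4 km³/s².
Semi-major axis of the transfer orbit: a_t = (3622 + 19830)/2 = 11726 km.
Transfer time t = π√(a_t³/μ) = 19273.8 s.
Target angular speed ω₂ = √(μ/r₂³) = 7.41178×10^-5 rad/s.
Angle swept by the target during transfer: ω₂·t = 1.4285 rad = 81.85°.
Arrival is 180° from departure on the ellipse, so φ = 180° − 81.85° = 98.15°.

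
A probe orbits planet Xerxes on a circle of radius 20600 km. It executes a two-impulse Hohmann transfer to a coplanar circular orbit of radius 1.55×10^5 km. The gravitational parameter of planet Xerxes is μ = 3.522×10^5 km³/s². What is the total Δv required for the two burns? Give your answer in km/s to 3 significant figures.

Δv = 2.14 km/s

Semi-major axis of the transfer orbit: a_t = (20600 + 1.550×10^5)/2 = 87800 km.
Circular speed at r₁: v₁ = √(μ/r₁) = √(3.522×10^5/20600) = 4.135 km/s.
Transfer-orbit speed at r₁ (vis-viva): v_p = √[μ(2/r₁ − 1/a_t)] = 5.494 km/s.
First burn Δv₁ = |v_p − v₁| = 1.359 km/s.
Circular speed at r₂: v₂ = √(μ/r₂) = 1.5074 km/s.
Transfer-orbit speed at r₂: v_a = √[μ(2/r₂ − 1/a_t)] = 0.73016 km/s.
Second burn Δv₂ = |v₂ − v_a| = 0.7772 km/s.
Δv = Δv₁ + Δv₂ = 1.359 + 0.7772 = 2.136 km/s.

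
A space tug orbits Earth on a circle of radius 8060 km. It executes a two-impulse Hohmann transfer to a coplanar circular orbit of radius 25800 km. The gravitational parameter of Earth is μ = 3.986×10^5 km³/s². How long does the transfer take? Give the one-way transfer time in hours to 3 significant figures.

Semi-major axis of the transfer orbit: a_t = (8060 + 25800)/2 = 16930 km.
By Kepler's third law the transfer-orbit period is T = 2π√(a_t³/μ), so t = T/2 = 10960 s.
Converting: 10960 s ÷ 3600 s/hour = 3.04 hours.

t = 3.04 hours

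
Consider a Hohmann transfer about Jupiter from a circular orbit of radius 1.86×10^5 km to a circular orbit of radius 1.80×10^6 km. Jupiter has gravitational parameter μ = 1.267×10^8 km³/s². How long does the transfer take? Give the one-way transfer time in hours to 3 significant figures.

The Hohmann ellipse has a_t = (r₁ + r₂)/2 = 9.930×10^5 km.
Half the transfer-orbit period gives t = π√(a_t³/μ) = 2.762×10^5 s.
Converting: 2.762×10^5 s ÷ 3600 s/hour = 76.7 hours.

t = 76.7 hours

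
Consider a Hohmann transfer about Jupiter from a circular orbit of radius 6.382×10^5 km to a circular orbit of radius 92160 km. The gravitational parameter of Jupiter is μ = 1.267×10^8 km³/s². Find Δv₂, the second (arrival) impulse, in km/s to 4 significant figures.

Semi-major axis of the transfer orbit: a_t = (6.382×10^5 + 92160)/2 = 3.6518×10^5 km.
Circular speed at r = 92160 km: v_c = √(μ/r) = 37.08 km/s.
Vis-viva on the transfer ellipse at r = 92160 km gives v_t = √[μ(2/r − 1/a_t)] = 49.02 km/s.
Δv₂ = |v_t − v_c| = |49.02 − 37.08| = 11.94 km/s.

Δv₂ = 11.94 km/s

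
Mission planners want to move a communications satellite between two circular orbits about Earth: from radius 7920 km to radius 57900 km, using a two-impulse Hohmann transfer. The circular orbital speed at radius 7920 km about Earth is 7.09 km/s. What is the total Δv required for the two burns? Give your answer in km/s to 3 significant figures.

From the circular-orbit relation v² = μ/r at r = 7920 km: μ = v²r = (7.09)² × 7920 = 3.98123×10^5 km³/s².
The Hohmann ellipse has a_t = (r₁ + r₂)/2 = 32910 km.
Circular speed at r₁: v₁ = √(μ/r₁) = √(3.98123×10^5/7920) = 7.090 km/s.
On the transfer ellipse at r₁, vis-viva gives v_p = √[μ(2/r₁ − 1/a_t)] = 9.404 km/s.
First burn Δv₁ = |v_p − v₁| = 2.314 km/s.
Circular speed at r₂: v₂ = √(μ/r₂) = 2.622 km/s.
Transfer-orbit speed at r₂: v_a = √[μ(2/r₂ − 1/a_t)] = 1.286 km/s.
Second burn Δv₂ = |v₂ − v_a| = 1.336 km/s.
Total Δv = Δv₁ + Δv₂ = 3.650 km/s.

Δv = 3.65 km/s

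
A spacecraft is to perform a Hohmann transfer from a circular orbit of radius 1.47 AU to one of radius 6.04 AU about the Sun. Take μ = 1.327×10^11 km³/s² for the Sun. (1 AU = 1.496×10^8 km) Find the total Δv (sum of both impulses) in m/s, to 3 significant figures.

Δv = 11100 m/s

In km: r₁ = 1.47 × 1.496×10^8 = 2.19912×10^8 km; r₂ = 6.04 × 1.496×10^8 = 9.03584×10^8 km.
The Hohmann ellipse has a_t = (r₁ + r₂)/2 = 5.61748×10^8 km.
Circular speed at r₁: v₁ = √(μ/r₁) = √(1.327×10^11/2.19912×10^8) = 24.56 km/s.
Transfer-orbit speed at r₁ (v² = μ(2/r − 1/a)): v_p = √[μ(2/r₁ − 1/a_t)] = 31.15 km/s.
First burn Δv₁ = |v_p − v₁| = 6.590 km/s.
At r₂, v₂ = √(μ/r₂) = 12.1186 km/s.
Transfer-orbit speed at r₂: v_a = √[μ(2/r₂ − 1/a_t)] = 7.58237 km/s.
Second burn Δv₂ = |v₂ − v_a| = 4.536 km/s.
Total Δv = Δv₁ + Δv₂ = 11.13 km/s.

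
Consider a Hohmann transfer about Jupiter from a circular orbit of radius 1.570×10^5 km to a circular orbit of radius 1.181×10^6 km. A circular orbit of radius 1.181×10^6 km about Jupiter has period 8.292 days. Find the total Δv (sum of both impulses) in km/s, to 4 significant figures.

Δv = 14.68 km/s

From Kepler's third law T² = 4π²r³/μ at r = 1.181×10^6 km, T = 8.292 days = 8.292 × 86400 s = 7.164288×10^5 s: μ = 4π²r³/T² = 1.26696×10^8 km³/s².
Transfer-ellipse semi-major axis a_t = (r₁ + r₂)/2 = (1.570×10^5 + 1.181×10^6)/2 = 6.690×10^5 km.
Circular speed at r₁: v₁ = √(μ/r₁) = √(1.26696×10^8/1.570×10^5) = 28.4074 km/s.
On the transfer ellipse at r₁, vis-viva equation gives v_p = √[μ(2/r₁ − 1/a_t)] = 37.7436 km/s.
First burn Δv₁ = |v_p − v₁| = 9.336 km/s.
At r₂, v₂ = √(μ/r₂) = 10.358 km/s.
Transfer-orbit speed at r₂: v_a = √[μ(2/r₂ − 1/a_t)] = 5.0176 km/s.
Second burn Δv₂ = |v₂ − v_a| = 5.340 km/s.
Δv = Δv₁ + Δv₂ = 9.336 + 5.340 = 14.68 km/s.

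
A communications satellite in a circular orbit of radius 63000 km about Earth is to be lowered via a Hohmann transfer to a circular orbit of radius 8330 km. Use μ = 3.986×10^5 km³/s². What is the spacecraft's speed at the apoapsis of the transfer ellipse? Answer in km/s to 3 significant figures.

The Hohmann ellipse has a_t = (r₁ + r₂)/2 = 35665 km.
At apoapsis, r = 63000 km.
From the vis-viva equation, v = √[μ(2/r − 1/a_t)] = 1.216 km/s.

v = 1.22 km/s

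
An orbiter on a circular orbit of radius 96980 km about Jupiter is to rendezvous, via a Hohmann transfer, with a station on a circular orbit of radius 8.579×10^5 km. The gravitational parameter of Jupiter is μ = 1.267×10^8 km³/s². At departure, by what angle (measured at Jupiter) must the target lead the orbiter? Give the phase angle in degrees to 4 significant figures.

Semi-major axis of the transfer orbit: a_t = (96980 + 8.579×10^5)/2 = 4.7744×10^5 km.
Transfer time t = π√(a_t³/μ) = 92075 s.
The target's mean motion on its circular orbit is ω₂ = √(μ/r₂³) = 1.4166×10^-5 rad/s.
Angle swept by the target during transfer: ω₂·t = 1.3043 rad = 74.73°.
Arrival is 180° from departure on the ellipse, so φ = 180° − 74.73° = 105.3°.

φ = 105.3°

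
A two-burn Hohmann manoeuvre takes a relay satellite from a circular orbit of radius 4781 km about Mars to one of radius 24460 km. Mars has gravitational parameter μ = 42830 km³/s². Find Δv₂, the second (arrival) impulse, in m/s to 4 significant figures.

Semi-major axis of the transfer orbit: a_t = (4781 + 24460)/2 = 14620.5 km.
Circular speed at r = 24460 km: v_c = √(μ/r) = 1.3233 km/s.
Vis-viva on the transfer ellipse at r = 24460 km gives v_t = √[μ(2/r − 1/a_t)] = 0.75670 km/s.
Δv₂ = |v_t − v_c| = |0.75670 − 1.3233| = 0.5666 km/s.

Δv₂ = 566.6 m/s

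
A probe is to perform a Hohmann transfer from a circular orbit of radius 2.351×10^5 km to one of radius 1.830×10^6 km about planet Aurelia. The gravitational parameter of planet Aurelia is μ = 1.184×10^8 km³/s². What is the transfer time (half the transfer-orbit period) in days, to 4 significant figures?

t = 3.506 days

Transfer-ellipse semi-major axis a_t = (r₁ + r₂)/2 = (2.351×10^5 + 1.830×10^6)/2 = 1.03255×10^6 km.
Transfer time t = π√(a_t³/μ) = π√((1.03255×10^6)³ / 1.184×10^8) = 3.029×10^5 s.
Converting: 3.029×10^5 s ÷ 86400 s/day = 3.506 days.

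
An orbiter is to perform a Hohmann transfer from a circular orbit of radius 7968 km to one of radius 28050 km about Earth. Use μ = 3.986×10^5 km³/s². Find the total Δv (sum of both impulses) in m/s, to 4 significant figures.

Δv = 3016 m/s

Semi-major axis of the transfer orbit: a_t = (7968 + 28050)/2 = 18009 km.
Circular speed at r₁: v₁ = √(μ/r₁) = √(3.986×10^5/7968) = 7.073 km/s.
Transfer-orbit speed at r₁ (v² = μ(2/r − 1/a)): v_p = √[μ(2/r₁ − 1/a_t)] = 8.827 km/s.
First burn Δv₁ = |v_p − v₁| = 1.754 km/s.
At r₂, v₂ = √(μ/r₂) = 3.7697 km/s.
Transfer-orbit speed at r₂: v_a = √[μ(2/r₂ − 1/a_t)] = 2.5074 km/s.
Second burn Δv₂ = |v₂ − v_a| = 1.262 km/s.
Total Δv = Δv₁ + Δv₂ = 3.016 km/s.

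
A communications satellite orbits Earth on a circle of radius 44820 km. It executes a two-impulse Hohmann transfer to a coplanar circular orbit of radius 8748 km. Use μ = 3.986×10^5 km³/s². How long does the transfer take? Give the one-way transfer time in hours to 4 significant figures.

t = 6.059 hours

Transfer-ellipse semi-major axis a_t = (r₁ + r₂)/2 = (44820 + 8748)/2 = 26784 km.
Transfer time t = π√(a_t³/μ) = π√((26784)³ / 3.986×10^5) = 21812 s.
Converting: 21812 s ÷ 3600 s/hour = 6.059 hours.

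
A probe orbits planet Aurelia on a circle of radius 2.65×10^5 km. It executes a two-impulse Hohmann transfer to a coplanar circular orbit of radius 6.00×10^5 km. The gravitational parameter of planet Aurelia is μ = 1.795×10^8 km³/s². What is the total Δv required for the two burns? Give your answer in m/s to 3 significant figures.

Δv = 8390 m/s

Transfer-ellipse semi-major axis a_t = (r₁ + r₂)/2 = (2.650×10^5 + 6.000×10^5)/2 = 4.325×10^5 km.
Circular speed at r₁: v₁ = √(μ/r₁) = √(1.795×10^8/2.650×10^5) = 26.0261 km/s.
On the transfer ellipse at r₁, vis-viva gives v_p = √[μ(2/r₁ − 1/a_t)] = 30.6543 km/s.
First burn Δv₁ = |v_p − v₁| = 4.6282 km/s.
Circular speed at r₂: v₂ = √(μ/r₂) = 17.2964 km/s.
Transfer-orbit speed at r₂: v_a = √[μ(2/r₂ − 1/a_t)] = 13.5390 km/s.
Second burn Δv₂ = |v₂ − v_a| = 3.7574 km/s.
Total Δv = Δv₁ + Δv₂ = 8.386 km/s.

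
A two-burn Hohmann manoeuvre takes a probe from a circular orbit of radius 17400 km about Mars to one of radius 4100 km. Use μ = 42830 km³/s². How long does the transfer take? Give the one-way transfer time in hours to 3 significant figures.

Semi-major axis of the transfer orbit: a_t = (17400 + 4100)/2 = 10750 km.
Half the transfer-orbit period gives t = π√(a_t³/μ) = 16920 s.
Converting: 16920 s ÷ 3600 s/hour = 4.70 hours.

t = 4.70 hours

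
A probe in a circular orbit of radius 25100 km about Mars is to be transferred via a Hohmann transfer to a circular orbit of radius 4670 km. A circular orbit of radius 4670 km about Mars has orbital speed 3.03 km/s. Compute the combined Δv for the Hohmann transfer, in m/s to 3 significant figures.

From the circular-orbit relation v² = μ/r at r = 4670 km: μ = v²r = (3.03)² × 4670 = 42874.8 km³/s².
Semi-major axis of the transfer orbit: a_t = (25100 + 4670)/2 = 14885 km.
At r₁ the circular-orbit speed is v₁ = √(μ/r₁) = 1.307 km/s.
Transfer-orbit speed at r₁ (vis-viva equation): v_a = √[μ(2/r₁ − 1/a_t)] = 0.7321 km/s.
First burn Δv₁ = |v_a − v₁| = 0.57490 km/s.
At r₂, v₂ = √(μ/r₂) = 3.03000 km/s.
Transfer-orbit speed at r₂: v_p = √[μ(2/r₂ − 1/a_t)] = 3.93464 km/s.
Second burn Δv₂ = |v₂ − v_p| = 0.90464 km/s.
Total Δv = Δv₁ + Δv₂ = 1.480 km/s.

Δv = 1480 m/s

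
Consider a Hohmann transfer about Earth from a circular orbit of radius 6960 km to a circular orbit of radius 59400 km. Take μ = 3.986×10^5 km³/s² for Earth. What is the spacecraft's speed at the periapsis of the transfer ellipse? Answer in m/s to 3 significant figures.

Semi-major axis of the transfer orbit: a_t = (6960 + 59400)/2 = 33180 km.
The periapsis of the transfer ellipse is at r = 6960 km.
From the vis-viva equation, v = √[μ(2/r − 1/a_t)] = 10.13 km/s.

v = 10100 m/s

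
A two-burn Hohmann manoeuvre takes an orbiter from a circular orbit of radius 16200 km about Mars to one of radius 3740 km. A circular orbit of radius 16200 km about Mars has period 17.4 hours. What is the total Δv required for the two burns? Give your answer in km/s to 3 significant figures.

Δv = 1.56 km/s

From Kepler's third law T² = 4π²r³/μ at r = 16200 km, T = 17.4 hours = 17.4 × 3600 s = 62640 s: μ = 4π²r³/T² = 42776.1 km³/s².
The Hohmann ellipse has a_t = (r₁ + r₂)/2 = 9970 km.
At r₁ the circular-orbit speed is v₁ = √(μ/r₁) = 1.62496 km/s.
Transfer-orbit speed at r₁ (v² = μ(2/r − 1/a)): v_a = √[μ(2/r₁ − 1/a_t)] = 0.995248 km/s.
First burn Δv₁ = |v_a − v₁| = 0.6297 km/s.
Circular speed at r₂: v₂ = √(μ/r₂) = 3.382 km/s.
Transfer-orbit speed at r₂: v_p = √[μ(2/r₂ − 1/a_t)] = 4.311 km/s.
Second burn Δv₂ = |v₂ − v_p| = 0.9290 km/s.
Total Δv = Δv₁ + Δv₂ = 1.559 km/s.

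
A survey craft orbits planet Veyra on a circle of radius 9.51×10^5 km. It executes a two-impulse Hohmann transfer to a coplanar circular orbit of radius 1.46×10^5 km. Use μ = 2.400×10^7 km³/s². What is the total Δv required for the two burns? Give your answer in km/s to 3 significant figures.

Transfer-ellipse semi-major axis a_t = (r₁ + r₂)/2 = (9.510×10^5 + 1.460×10^5)/2 = 5.485×10^5 km.
At r₁ the circular-orbit speed is v₁ = √(μ/r₁) = 5.024 km/s.
Transfer-orbit speed at r₁ (vis-viva equation): v_a = √[μ(2/r₁ − 1/a_t)] = 2.592 km/s.
First burn Δv₁ = |v_a − v₁| = 2.432 km/s.
At r₂, v₂ = √(μ/r₂) = 12.821 km/s.
Transfer-orbit speed at r₂: v_p = √[μ(2/r₂ − 1/a_t)] = 16.882 km/s.
Second burn Δv₂ = |v₂ − v_p| = 4.061 km/s.
Total Δv = Δv₁ + Δv₂ = 6.493 km/s.

Δv = 6.49 km/s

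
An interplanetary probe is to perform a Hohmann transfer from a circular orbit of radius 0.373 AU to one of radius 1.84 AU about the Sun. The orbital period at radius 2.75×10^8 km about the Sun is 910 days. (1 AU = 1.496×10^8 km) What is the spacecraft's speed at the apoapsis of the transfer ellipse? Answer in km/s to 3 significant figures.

v = 12.8 km/s

From Kepler's third law T² = 4π²r³/μ at r = 2.75×10^8 km, T = 910 days = 910 × 86400 s = 7.8624×10^7 s: μ = 4π²r³/T² = 1.32815×10^11 km³/s².
In km: r₁ = 0.373 × 1.496×10^8 = 5.58008×10^7 km; r₂ = 1.84 × 1.496×10^8 = 2.75264×10^8 km.
Transfer-ellipse semi-major axis a_t = (r₁ + r₂)/2 = (5.58008×10^7 + 2.75264×10^8)/2 = 1.655324×10^8 km.
At apoapsis, r = 2.75264×10^8 km.
From the vis-viva equation, v = √[μ(2/r − 1/a_t)] = 12.75 km/s.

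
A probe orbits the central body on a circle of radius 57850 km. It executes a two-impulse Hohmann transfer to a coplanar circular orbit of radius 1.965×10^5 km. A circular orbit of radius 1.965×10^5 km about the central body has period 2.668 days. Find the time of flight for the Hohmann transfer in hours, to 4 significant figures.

t = 16.67 hours

From Kepler's third law T² = 4π²r³/μ at r = 1.965×10^5 km, T = 2.668 days = 2.668 × 86400 s = 2.305152×10^5 s: μ = 4π²r³/T² = 5.63700×10^6 km³/s².
Transfer-ellipse semi-major axis a_t = (r₁ + r₂)/2 = (57850 + 1.965×10^5)/2 = 1.27175×10^5 km.
By Kepler's third law the transfer-orbit period is T = 2π√(a_t³/μ), so t = T/2 = 60010 s.
Converting: 60010 s ÷ 3600 s/hour = 16.67 hours.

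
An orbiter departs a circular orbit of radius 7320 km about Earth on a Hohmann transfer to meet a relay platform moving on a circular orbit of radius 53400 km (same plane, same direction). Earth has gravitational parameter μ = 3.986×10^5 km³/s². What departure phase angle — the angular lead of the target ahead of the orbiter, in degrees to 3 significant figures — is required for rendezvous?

φ = 103°

Semi-major axis of the transfer orbit: a_t = (7320 + 53400)/2 = 30360 km.
The half-period of the transfer ellipse is t = π√(a_t³/μ) = 26323 s.
Target angular speed ω₂ = √(μ/r₂³) = 5.1163×10^-5 rad/s.
Angle swept by the target during transfer: ω₂·t = 1.34676 rad = 77.16°.
The orbiter traverses 180° on the transfer ellipse, so the target must lead by 180° − 77.16° = 103°.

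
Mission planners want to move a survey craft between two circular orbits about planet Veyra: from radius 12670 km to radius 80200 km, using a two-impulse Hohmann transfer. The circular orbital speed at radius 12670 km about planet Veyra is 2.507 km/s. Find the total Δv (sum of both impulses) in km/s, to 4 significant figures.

Δv = 1.264 km/s

From the circular-orbit relation v² = μ/r at r = 12670 km: μ = v²r = (2.507)² × 12670 = 79631.6 km³/s².
Transfer-ellipse semi-major axis a_t = (r₁ + r₂)/2 = (12670 + 80200)/2 = 46435 km.
At r₁ the circular-orbit speed is v₁ = √(μ/r₁) = 2.5070 km/s.
Transfer-orbit speed at r₁ (vis-viva equation): v_p = √[μ(2/r₁ − 1/a_t)] = 3.2947 km/s.
First burn Δv₁ = |v_p − v₁| = 0.7877 km/s.
At r₂, v₂ = √(μ/r₂) = 0.9964 km/s.
Transfer-orbit speed at r₂: v_a = √[μ(2/r₂ − 1/a_t)] = 0.5205 km/s.
Second burn Δv₂ = |v₂ − v_a| = 0.4759 km/s.
Total Δv = Δv₁ + Δv₂ = 1.264 km/s.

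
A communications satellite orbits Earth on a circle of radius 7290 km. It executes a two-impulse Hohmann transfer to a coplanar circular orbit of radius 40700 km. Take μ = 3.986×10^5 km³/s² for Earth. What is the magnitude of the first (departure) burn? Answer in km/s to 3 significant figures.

Δv₁ = 2.24 km/s

The Hohmann ellipse has a_t = (r₁ + r₂)/2 = 23995 km.
Circular speed at r = 7290 km: v_c = √(μ/r) = 7.394 km/s.
Transfer-orbit speed at the same r (vis-viva, a = a_t): v_t = √[μ(2/r − 1/a_t)] = 9.630 km/s.
Δv₁ = |v_t − v_c| = |9.630 − 7.394| = 2.236 km/s.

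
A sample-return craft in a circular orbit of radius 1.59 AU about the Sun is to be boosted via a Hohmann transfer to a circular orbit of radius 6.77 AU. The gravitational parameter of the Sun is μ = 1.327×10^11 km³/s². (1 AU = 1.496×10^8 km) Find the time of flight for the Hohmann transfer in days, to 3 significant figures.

In km: r₁ = 1.59 × 1.496×10^8 = 2.37864×10^8 km; r₂ = 6.77 × 1.496×10^8 = 1.012792×10^9 km.
Semi-major axis of the transfer orbit: a_t = (2.37864×10^8 + 1.012792×10^9)/2 = 6.25328×10^8 km.
Transfer time t = π√(a_t³/μ) = π√((6.25328×10^8)³ / 1.327×10^11) = 1.349×10^8 s.
Converting: 1.349×10^8 s ÷ 86400 s/day = 1560 days.

t = 1560 days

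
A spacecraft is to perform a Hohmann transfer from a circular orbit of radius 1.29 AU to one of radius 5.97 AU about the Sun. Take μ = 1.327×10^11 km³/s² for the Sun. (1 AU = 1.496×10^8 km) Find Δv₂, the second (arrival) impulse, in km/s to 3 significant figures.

In km: r₁ = 1.29 × 1.496×10^8 = 1.92984×10^8 km; r₂ = 5.97 × 1.496×10^8 = 8.93112×10^8 km.
Semi-major axis of the transfer orbit: a_t = (1.92984×10^8 + 8.93112×10^8)/2 = 5.43048×10^8 km.
On the circular orbit at r = 8.93112×10^8 km, v_c = √(μ/r) = 12.1894 km/s.
Transfer-orbit speed at the same r (vis-viva, a = a_t): v_t = √[μ(2/r − 1/a_t)] = 7.26648 km/s.
Δv₂ = |v_t − v_c| = |7.26648 − 12.1894| = 4.923 km/s.

Δv₂ = 4.92 km/s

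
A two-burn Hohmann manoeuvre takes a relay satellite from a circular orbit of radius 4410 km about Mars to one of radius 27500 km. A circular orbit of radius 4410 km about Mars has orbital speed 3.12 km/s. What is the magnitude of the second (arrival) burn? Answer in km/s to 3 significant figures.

Δv₂ = 0.593 km/s

From the circular-orbit relation v² = μ/r at r = 4410 km: μ = v²r = (3.12)² × 4410 = 42928.7 km³/s².
Semi-major axis of the transfer orbit: a_t = (4410 + 27500)/2 = 15955 km.
Circular speed at r = 27500 km: v_c = √(μ/r) = 1.2494 km/s.
Vis-viva on the transfer ellipse at r = 27500 km gives v_t = √[μ(2/r − 1/a_t)] = 0.65687 km/s.
Δv₂ = |v_t − v_c| = |0.65687 − 1.2494| = 0.5925 km/s.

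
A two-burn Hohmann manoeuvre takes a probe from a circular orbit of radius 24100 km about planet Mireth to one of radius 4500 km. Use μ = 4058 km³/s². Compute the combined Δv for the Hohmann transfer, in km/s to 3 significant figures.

The Hohmann ellipse has a_t = (r₁ + r₂)/2 = 14300 km.
Circular speed at r₁: v₁ = √(μ/r₁) = √(4058/24100) = 0.41034 km/s.
On the transfer ellipse at r₁, vis-viva equation gives v_a = √[μ(2/r₁ − 1/a_t)] = 0.23019 km/s.
First burn Δv₁ = |v_a − v₁| = 0.18015 km/s.
Circular speed at r₂: v₂ = √(μ/r₂) = 0.949620 km/s.
Transfer-orbit speed at r₂: v_p = √[μ(2/r₂ − 1/a_t)] = 1.23279 km/s.
Second burn Δv₂ = |v₂ − v_p| = 0.28317 km/s.
Δv = Δv₁ + Δv₂ = 0.18015 + 0.28317 = 0.4633 km/s.

Δv = 0.463 km/s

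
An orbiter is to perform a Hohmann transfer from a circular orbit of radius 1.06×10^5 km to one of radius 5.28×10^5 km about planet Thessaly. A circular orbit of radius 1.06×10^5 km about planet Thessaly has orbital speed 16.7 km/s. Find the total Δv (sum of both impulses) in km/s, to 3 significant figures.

From the circular-orbit relation v² = μ/r at r = 1.06×10^5 km: μ = v²r = (16.7)² × 1.06×10^5 = 2.95623×10^7 km³/s².
Transfer-ellipse semi-major axis a_t = (r₁ + r₂)/2 = (1.060×10^5 + 5.280×10^5)/2 = 3.170×10^5 km.
Circular speed at r₁: v₁ = √(μ/r₁) = √(2.95623×10^7/1.060×10^5) = 16.700 km/s.
On the transfer ellipse at r₁, vis-viva gives v_p = √[μ(2/r₁ − 1/a_t)] = 21.553 km/s.
First burn Δv₁ = |v_p − v₁| = 4.853 km/s.
Circular speed at r₂: v₂ = √(μ/r₂) = 7.483 km/s.
Transfer-orbit speed at r₂: v_a = √[μ(2/r₂ − 1/a_t)] = 4.327 km/s.
Second burn Δv₂ = |v₂ − v_a| = 3.156 km/s.
Δv = Δv₁ + Δv₂ = 4.853 + 3.156 = 8.009 km/s.

Δv = 8.01 km/s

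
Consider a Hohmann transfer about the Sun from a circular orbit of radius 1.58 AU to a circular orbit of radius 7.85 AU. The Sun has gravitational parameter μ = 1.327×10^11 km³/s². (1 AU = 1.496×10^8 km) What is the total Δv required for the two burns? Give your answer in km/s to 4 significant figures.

In km: r₁ = 1.58 × 1.496×10^8 = 2.36368×10^8 km; r₂ = 7.85 × 1.496×10^8 = 1.17436×10^9 km.
Semi-major axis of the transfer orbit: a_t = (2.36368×10^8 + 1.17436×10^9)/2 = 7.05364×10^8 km.
At r₁ the circular-orbit speed is v₁ = √(μ/r₁) = 23.694 km/s.
Transfer-orbit speed at r₁ (vis-viva equation): v_p = √[μ(2/r₁ − 1/a_t)] = 30.573 km/s.
First burn Δv₁ = |v_p − v₁| = 6.879 km/s.
Circular speed at r₂: v₂ = √(μ/r₂) = 10.63004 km/s.
Transfer-orbit speed at r₂: v_a = √[μ(2/r₂ − 1/a_t)] = 6.153505 km/s.
Second burn Δv₂ = |v₂ − v_a| = 4.477 km/s.
Total Δv = Δv₁ + Δv₂ = 11.36 km/s.

Δv = 11.36 km/s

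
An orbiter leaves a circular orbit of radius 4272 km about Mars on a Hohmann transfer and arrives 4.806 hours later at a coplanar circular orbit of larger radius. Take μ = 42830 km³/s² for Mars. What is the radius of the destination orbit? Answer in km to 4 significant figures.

r₂ = 17550 km

Transfer time t = 4.806 hours = 17301.6 s, and t = π√(a_t³/μ).
So a_t = (μ t²/π²)^(1/3) = (42830 × (17301.6)² / π²)^(1/3) = 10911 km.
Since a_t = (r₁ + r₂)/2, r₂ = 2a_t − r₁ = 2×10911 − 4272 = 17550 km.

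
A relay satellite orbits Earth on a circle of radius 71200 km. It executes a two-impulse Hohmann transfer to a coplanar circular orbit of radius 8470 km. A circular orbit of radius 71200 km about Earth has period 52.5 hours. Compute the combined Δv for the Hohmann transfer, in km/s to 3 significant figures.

Δv = 3.59 km/s

From Kepler's third law T² = 4π²r³/μ at r = 71200 km, T = 52.5 hours = 52.5 × 3600 s = 1.890×10^5 s: μ = 4π²r³/T² = 3.98911×10^5 km³/s².
Transfer-ellipse semi-major axis a_t = (r₁ + r₂)/2 = (71200 + 8470)/2 = 39835 km.
Circular speed at r₁: v₁ = √(μ/r₁) = √(3.98911×10^5/71200) = 2.367 km/s.
On the transfer ellipse at r₁, vis-viva equation gives v_a = √[μ(2/r₁ − 1/a_t)] = 1.091 km/s.
First burn Δv₁ = |v_a − v₁| = 1.276 km/s.
At r₂, v₂ = √(μ/r₂) = 6.863 km/s.
Transfer-orbit speed at r₂: v_p = √[μ(2/r₂ − 1/a_t)] = 9.175 km/s.
Second burn Δv₂ = |v₂ − v_p| = 2.312 km/s.
Δv = Δv₁ + Δv₂ = 1.276 + 2.312 = 3.588 km/s.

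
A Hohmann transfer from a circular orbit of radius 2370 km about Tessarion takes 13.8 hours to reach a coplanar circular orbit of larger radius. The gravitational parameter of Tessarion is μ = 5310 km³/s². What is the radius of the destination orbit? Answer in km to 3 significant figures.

r₂ = 19600 km

Transfer time t = 13.8 hours = 49680 s, and t = π√(a_t³/μ).
So a_t = (μ t²/π²)^(1/3) = (5310 × (49680)² / π²)^(1/3) = 10991 km.
Since a_t = (r₁ + r₂)/2, r₂ = 2a_t − r₁ = 2×10991 − 2370 = 19612 km.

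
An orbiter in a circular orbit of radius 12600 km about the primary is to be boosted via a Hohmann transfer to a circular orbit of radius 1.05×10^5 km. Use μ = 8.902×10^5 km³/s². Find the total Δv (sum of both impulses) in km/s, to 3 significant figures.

Semi-major axis of the transfer orbit: a_t = (12600 + 1.050×10^5)/2 = 58800 km.
At r₁ the circular-orbit speed is v₁ = √(μ/r₁) = 8.4054 km/s.
Transfer-orbit speed at r₁ (vis-viva): v_p = √[μ(2/r₁ − 1/a_t)] = 11.232 km/s.
First burn Δv₁ = |v_p − v₁| = 2.827 km/s.
At r₂, v₂ = √(μ/r₂) = 2.912 km/s.
Transfer-orbit speed at r₂: v_a = √[μ(2/r₂ − 1/a_t)] = 1.348 km/s.
Second burn Δv₂ = |v₂ − v_a| = 1.564 km/s.
Δv = Δv₁ + Δv₂ = 2.827 + 1.564 = 4.391 km/s.

Δv = 4.39 km/s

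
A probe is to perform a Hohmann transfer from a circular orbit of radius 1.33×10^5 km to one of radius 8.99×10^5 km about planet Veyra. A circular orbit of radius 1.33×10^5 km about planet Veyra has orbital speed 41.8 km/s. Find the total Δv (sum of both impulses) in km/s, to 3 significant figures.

From the circular-orbit relation v² = μ/r at r = 1.33×10^5 km: μ = v²r = (41.8)² × 1.33×10^5 = 2.32383×10^8 km³/s².
The Hohmann ellipse has a_t = (r₁ + r₂)/2 = 5.160×10^5 km.
At r₁ the circular-orbit speed is v₁ = √(μ/r₁) = 41.800 km/s.
On the transfer ellipse at r₁, vis-viva equation gives v_p = √[μ(2/r₁ − 1/a_t)] = 55.174 km/s.
First burn Δv₁ = |v_p − v₁| = 13.374 km/s.
Circular speed at r₂: v₂ = √(μ/r₂) = 16.0776 km/s.
Transfer-orbit speed at r₂: v_a = √[μ(2/r₂ − 1/a_t)] = 8.16250 km/s.
Second burn Δv₂ = |v₂ − v_a| = 7.9151 km/s.
Total Δv = Δv₁ + Δv₂ = 21.29 km/s.

Δv = 21.3 km/s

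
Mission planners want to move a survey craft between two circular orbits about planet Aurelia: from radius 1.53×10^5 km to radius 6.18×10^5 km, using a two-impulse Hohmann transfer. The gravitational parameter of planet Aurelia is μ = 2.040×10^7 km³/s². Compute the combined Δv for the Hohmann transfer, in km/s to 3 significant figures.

The Hohmann ellipse has a_t = (r₁ + r₂)/2 = 3.855×10^5 km.
Circular speed at r₁: v₁ = √(μ/r₁) = √(2.040×10^7/1.530×10^5) = 11.547 km/s.
On the transfer ellipse at r₁, vis-viva gives v_p = √[μ(2/r₁ − 1/a_t)] = 14.620 km/s.
First burn Δv₁ = |v_p − v₁| = 3.073 km/s.
At r₂, v₂ = √(μ/r₂) = 5.7454 km/s.
Transfer-orbit speed at r₂: v_a = √[μ(2/r₂ − 1/a_t)] = 3.6195 km/s.
Second burn Δv₂ = |v₂ − v_a| = 2.126 km/s.
Δv = Δv₁ + Δv₂ = 3.073 + 2.126 = 5.199 km/s.

Δv = 5.20 km/s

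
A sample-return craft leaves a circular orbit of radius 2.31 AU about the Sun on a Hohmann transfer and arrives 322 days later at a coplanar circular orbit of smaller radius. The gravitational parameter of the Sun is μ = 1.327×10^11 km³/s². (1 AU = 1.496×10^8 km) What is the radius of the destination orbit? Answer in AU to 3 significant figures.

r₂ = 0.609 AU

In km: r₁ = 2.31 × 1.496×10^8 = 3.45576×10^8 km.
Transfer time t = 322 days = 2.78208×10^7 s, and t = π√(a_t³/μ).
So a_t = (μ t²/π²)^(1/3) = (1.327×10^11 × (2.78208×10^7)² / π²)^(1/3) = 2.1832×10^8 km.
Since a_t = (r₁ + r₂)/2, r₂ = 2a_t − r₁ = 2×2.1832×10^8 − 3.45576×10^8 = 9.1064×10^7 km.
In AU: r₂ = 9.1064×10^7 / 1.496×10^8 = 0.609 AU.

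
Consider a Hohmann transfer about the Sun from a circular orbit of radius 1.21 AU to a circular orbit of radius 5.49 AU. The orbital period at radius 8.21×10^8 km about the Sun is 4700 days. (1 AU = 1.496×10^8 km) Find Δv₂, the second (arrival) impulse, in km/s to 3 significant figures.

From Kepler's third law T² = 4π²r³/μ at r = 8.21×10^8 km, T = 4700 days = 4700 × 86400 s = 4.0608×10^8 s: μ = 4π²r³/T² = 1.32485×10^11 km³/s².
In km: r₁ = 1.21 × 1.496×10^8 = 1.81016×10^8 km; r₂ = 5.49 × 1.496×10^8 = 8.21304×10^8 km.
Transfer-ellipse semi-major axis a_t = (r₁ + r₂)/2 = (1.81016×10^8 + 8.21304×10^8)/2 = 5.0116×10^8 km.
Circular speed at r = 8.21304×10^8 km: v_c = √(μ/r) = 12.701 km/s.
Transfer-orbit speed at the same r (vis-viva, a = a_t): v_t = √[μ(2/r − 1/a_t)] = 7.6331 km/s.
Δv₂ = |v_t − v_c| = |7.6331 − 12.701| = 5.068 km/s.

Δv₂ = 5.07 km/s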